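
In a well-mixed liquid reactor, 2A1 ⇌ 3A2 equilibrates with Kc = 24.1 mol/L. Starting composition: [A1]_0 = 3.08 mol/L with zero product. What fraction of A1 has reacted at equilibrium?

X = 0.653

Let X = conversion of A1; extent ξ = 3.08X/2 mol/L.
Concentrations: [A1] = 3.08 − 3.08X; [A2] = 4.62X.
Kc = [A2]^3 / ([A1]^2).
Equating to 24.1 mol/L: the physical root is X = 0.653.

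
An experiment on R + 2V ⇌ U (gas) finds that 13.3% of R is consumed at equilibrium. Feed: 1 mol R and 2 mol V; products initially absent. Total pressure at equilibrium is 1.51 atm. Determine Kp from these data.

Let X = conversion of R (basis 1 mol R); extent of reaction ξ = X.
At extent ξ: n_R = 1 − X; n_V = 2 − 2X; n_U = X.
Summing: n_T = 3 − 2X.
At X = 0.133: n_R = 0.867, n_V = 1.73, n_U = 0.133, n_T = 2.73.
p_i = (n_i/n_T)·P. Kp = p_U / (p_R p_V^2) = 0.167 atm^-2.

Kp = 0.167 atm^-2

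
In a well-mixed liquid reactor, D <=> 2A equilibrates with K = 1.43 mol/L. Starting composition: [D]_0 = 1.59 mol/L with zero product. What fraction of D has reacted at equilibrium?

Let X = conversion of D; extent ξ = 1.59·X mol/L.
Concentrations: [D] = 1.59 − 1.59X; [A] = 3.18X.
K = [A]^2 / ([D]).
Setting equal to 1.43 and solving for X on (0,1) gives X = 0.375.

X = 0.375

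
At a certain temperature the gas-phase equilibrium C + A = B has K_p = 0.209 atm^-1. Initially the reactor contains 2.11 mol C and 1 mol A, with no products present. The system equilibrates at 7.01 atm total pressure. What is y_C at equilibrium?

y_C = 0.620

Basis: 1 mol A initially; let X = conversion of A. Extent ξ = X.
Moles: n_C = 2.11 − X; n_A = 1 − X; n_B = X.
n_T = Σnᵢ = 3.11 − X.
y_i = n_i/n_T, p_i = y_i·P. K_p = p_B / (p_C p_A).
Setting this equal to 0.209 atm^-1 and taking the physical root (0 < X < 1) gives X = 0.476.
Then n_C = 1.63, n_T = 2.63, so y_C = 0.620.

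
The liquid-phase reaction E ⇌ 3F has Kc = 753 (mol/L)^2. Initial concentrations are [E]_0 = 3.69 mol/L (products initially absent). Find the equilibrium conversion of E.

X = 0.774

Let X = conversion of E; extent ξ = 3.69·X mol/L.
Concentrations: [E] = 3.69 − 3.69X; [F] = 11.1X.
Kc = [F]^3 / ([E]).
This equals 753 at X = 0.774 (the root in 0 < X < 1).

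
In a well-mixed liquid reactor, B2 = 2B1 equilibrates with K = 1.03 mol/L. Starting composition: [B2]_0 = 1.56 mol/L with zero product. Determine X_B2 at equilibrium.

Let X = conversion of B2; extent ξ = 1.56·X mol/L.
Concentrations: [B2] = 1.56 − 1.56X; [B1] = 3.12X.
K = [B1]^2 / ([B2]).
This equals 1.03 at X = 0.332 (the root in 0 < X < 1).

X = 0.332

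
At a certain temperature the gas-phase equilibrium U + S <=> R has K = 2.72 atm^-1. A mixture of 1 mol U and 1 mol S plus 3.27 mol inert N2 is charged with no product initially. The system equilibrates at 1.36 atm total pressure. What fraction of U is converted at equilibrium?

Let X = conversion of U (basis 1 mol U); extent of reaction ξ = X.
Mole table: n_U = 1 − X; n_S = 1 − X; n_R = X; n_I = 3.27 (inert).
Summing: n_T = 5.27 − X.
With p_i = (n_i/n_T)P, K = p_R / (p_U p_S).
This yields a degree-2 equation in X; solving on (0,1), X = 0.333.

X = 0.333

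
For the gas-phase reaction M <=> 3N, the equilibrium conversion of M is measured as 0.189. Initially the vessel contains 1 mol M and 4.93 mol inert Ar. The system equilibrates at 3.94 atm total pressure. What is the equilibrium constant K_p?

Take 1 mol M as basis and let X be its fractional conversion, so ξ = X.
Species balance: n_M = 1 − X; n_N = 3X; n_I = 4.93 (inert).
Total moles n_T = 5.93 + 2X.
At X = 0.189: n_M = 0.811, n_N = 0.567, n_T = 6.31.
p_i = (n_i/n_T)·P. K_p = p_N^3 / (p_M) = 0.0877 atm^2.

K_p = 0.0877 atm^2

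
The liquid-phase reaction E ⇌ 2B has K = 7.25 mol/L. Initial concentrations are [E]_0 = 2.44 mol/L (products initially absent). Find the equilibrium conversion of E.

Let X = conversion of E; extent ξ = 2.44·X mol/L.
Concentrations: [E] = 2.44 − 2.44X; [B] = 4.88X.
K = [B]^2 / ([E]).
This equals 7.25 at X = 0.567 (the root in 0 < X < 1).

X = 0.567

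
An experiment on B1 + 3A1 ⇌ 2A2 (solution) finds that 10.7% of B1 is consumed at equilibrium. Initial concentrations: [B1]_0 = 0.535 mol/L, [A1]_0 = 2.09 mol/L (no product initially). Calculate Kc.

Let X = conversion of B1.
Concentrations: [B1] = 0.535 − 0.535X; [A1] = 2.09 − 1.6X; [A2] = 1.07X.
At X = 0.107: [B1] = 0.478, [A1] = 1.92, [A2] = 0.114.
Kc = [A2]^2 / ([B1] [A1]^3) = 0.00389 (mol/L)^-2.

Kc = 0.00389 (mol/L)^-2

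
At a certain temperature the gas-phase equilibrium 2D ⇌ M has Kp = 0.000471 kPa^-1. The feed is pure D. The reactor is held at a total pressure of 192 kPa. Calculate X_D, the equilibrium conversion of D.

X = 0.143

Let X = conversion of D (basis 1 mol D); extent of reaction ξ = 0.5X.
At extent ξ: n_D = 1 − X; n_M = 0.5X.
Summing: n_T = 1 − 0.5X.
y_i = n_i/n_T, p_i = y_i·P. Kp = p_M / (p_D^2).
Substituting and setting equal to 0.000471 kPa^-1 gives a polynomial in X; the root in (0,1) is X = 0.143.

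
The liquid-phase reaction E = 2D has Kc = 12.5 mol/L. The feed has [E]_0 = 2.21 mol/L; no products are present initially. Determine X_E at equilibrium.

Let X = conversion of E; extent ξ = 2.21·X mol/L.
Concentrations: [E] = 2.21 − 2.21X; [D] = 4.42X.
Kc = [D]^2 / ([E]).
Equating to 12.5 mol/L: the physical root is X = 0.676.

X = 0.676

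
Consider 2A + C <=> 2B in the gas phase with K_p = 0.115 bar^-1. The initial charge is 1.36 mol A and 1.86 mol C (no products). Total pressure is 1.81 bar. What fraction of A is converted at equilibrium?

Take 1.36 mol A as basis and let X be its fractional conversion, so ξ = 0.68X.
Mole table: n_A = 1.36 − 1.36X; n_C = 1.86 − 0.68X; n_B = 1.36X.
Total moles n_T = 3.22 − 0.68X.
Mole fractions y_i = n_i/n_T; K_p = p_B^2 / (p_A^2 p_C) with p_i = y_i·P.
Setting this equal to 0.115 bar^-1 and taking the physical root (0 < X < 1) gives X = 0.253.

X = 0.253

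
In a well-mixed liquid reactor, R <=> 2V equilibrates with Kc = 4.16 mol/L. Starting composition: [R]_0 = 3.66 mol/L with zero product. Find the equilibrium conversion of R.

X = 0.410

Let X = conversion of R; extent ξ = 3.66·X mol/L.
Concentrations: [R] = 3.66 − 3.66X; [V] = 7.32X.
Kc = [V]^2 / ([R]).
Setting equal to 4.16 and solving for X on (0,1) gives X = 0.410.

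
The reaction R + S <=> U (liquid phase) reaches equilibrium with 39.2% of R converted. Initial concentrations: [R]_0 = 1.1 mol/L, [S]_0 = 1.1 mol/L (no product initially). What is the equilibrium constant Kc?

Let X = conversion of R.
Concentrations: [R] = 1.1 − 1.1X; [S] = 1.1 − 1.1X; [U] = 1.1X.
At X = 0.392: [R] = 0.669, [S] = 0.669, [U] = 0.431.
Kc = [U] / ([R] [S]) = 0.964 L/mol.

Kc = 0.964 L/mol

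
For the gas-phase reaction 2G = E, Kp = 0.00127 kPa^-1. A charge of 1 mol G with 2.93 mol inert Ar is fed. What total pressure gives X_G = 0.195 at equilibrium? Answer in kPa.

Take 1 mol G as basis and let X be its fractional conversion, so ξ = 0.5X.
At extent ξ: n_G = 1 − X; n_E = 0.5X; n_I = 2.93 (inert).
Summing: n_T = 3.93 − 0.5X.
Kp = p_E / (p_G^2) with p_i = (n_i/n_T)·P.
At X = 0.195: the mole-fraction product g(X) = Π y_i^ν_i = 0.5766. Since Kp = g(X)·P^{-1}, P = (g/Kp)^(1/1) = (0.5766/0.00127)^(1/1) = 454 kPa.

P = 454 kPa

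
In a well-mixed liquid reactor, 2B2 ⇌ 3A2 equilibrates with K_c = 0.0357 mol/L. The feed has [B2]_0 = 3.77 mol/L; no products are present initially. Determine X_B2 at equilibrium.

Let X = conversion of B2; extent ξ = 3.77X/2 mol/L.
Concentrations: [B2] = 3.77 − 3.77X; [A2] = 5.66X.
K_c = [A2]^3 / ([B2]^2).
Solving K_c = 0.0357 for X ∈ (0,1): X = 0.129.

X = 0.129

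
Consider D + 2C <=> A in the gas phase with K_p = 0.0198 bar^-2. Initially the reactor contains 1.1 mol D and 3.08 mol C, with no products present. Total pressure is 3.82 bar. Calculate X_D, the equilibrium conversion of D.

Take 1.1 mol D as basis and let X be its fractional conversion, so ξ = 1.1X.
Mole table: n_D = 1.1 − 1.1X; n_C = 3.08 − 2.2X; n_A = 1.1X.
Summing: n_T = 4.18 − 2.2X.
y_i = n_i/n_T, p_i = y_i·P. K_p = p_A / (p_D p_C^2).
Equating to 0.0198 bar^-2 and solving on 0 < X < 1: X = 0.130.

X = 0.130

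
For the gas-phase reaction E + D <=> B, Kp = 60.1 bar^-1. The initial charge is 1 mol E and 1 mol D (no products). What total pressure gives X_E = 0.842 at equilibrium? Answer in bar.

Basis: 1 mol E initially; let X = conversion of E. Extent ξ = X.
Mole table: n_E = 1 − X; n_D = 1 − X; n_B = X.
Summing: n_T = 2 − X.
Kp = p_B / (p_E p_D) with p_i = (n_i/n_T)·P.
At X = 0.842: the mole-fraction product g(X) = Π y_i^ν_i = 39.06. Since Kp = g(X)·P^{-1}, P = (g/Kp)^(1/1) = (39.06/60.1)^(1/1) = 0.65 bar.

P = 0.65 bar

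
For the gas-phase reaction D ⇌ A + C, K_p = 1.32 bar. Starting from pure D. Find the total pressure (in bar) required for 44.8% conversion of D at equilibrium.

P = 5.26 bar

Basis: 1 mol D initially; let X = conversion of D. Extent ξ = X.
Moles: n_D = 1 − X; n_A = X; n_C = X.
Summing: n_T = 1 + X.
K_p = p_A p_C / (p_D) with p_i = (n_i/n_T)·P.
At X = 0.448: the mole-fraction product g(X) = Π y_i^ν_i = 0.2511. Since K_p = g(X)·P^{1}, P = (K_p/g)^(1/1) = (1.32/0.2511)^(1/1) = 5.26 bar.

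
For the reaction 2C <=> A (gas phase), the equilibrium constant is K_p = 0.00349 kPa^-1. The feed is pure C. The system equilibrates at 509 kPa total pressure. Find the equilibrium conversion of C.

X = 0.649

Let X = conversion of C (basis 1 mol C); extent of reaction ξ = 0.5X.
Moles: n_C = 1 − X; n_A = 0.5X.
Summing: n_T = 1 − 0.5X.
With p_i = (n_i/n_T)P, K_p = p_A / (p_C^2).
This yields a degree-2 equation in X; solving on (0,1), X = 0.649.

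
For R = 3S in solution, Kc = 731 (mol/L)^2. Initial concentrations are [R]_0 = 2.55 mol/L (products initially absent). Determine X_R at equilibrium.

X = 0.852

Let X = conversion of R; extent ξ = 2.55·X mol/L.
Concentrations: [R] = 2.55 − 2.55X; [S] = 7.65X.
Kc = [S]^3 / ([R]).
Equating to 731 (mol/L)^2: the physical root is X = 0.852.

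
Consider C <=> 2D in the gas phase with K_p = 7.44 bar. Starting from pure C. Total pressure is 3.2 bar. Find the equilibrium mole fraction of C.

y_C = 0.245

Let X = conversion of C (basis 1 mol C); extent of reaction ξ = X.
At extent ξ: n_C = 1 − X; n_D = 2X.
Summing: n_T = 1 + X.
With p_i = (n_i/n_T)P, K_p = p_D^2 / (p_C).
Equating to 7.44 bar and solving on 0 < X < 1: X = 0.606.
Then n_C = 0.394, n_T = 1.61, so y_C = 0.245.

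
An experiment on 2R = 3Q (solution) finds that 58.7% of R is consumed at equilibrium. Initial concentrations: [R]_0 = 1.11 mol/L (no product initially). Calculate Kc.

Kc = 4.44 mol/L

Let X = conversion of R.
Concentrations: [R] = 1.11 − 1.11X; [Q] = 1.67X.
At X = 0.587: [R] = 0.458, [Q] = 0.977.
Kc = [Q]^3 / ([R]^2) = 4.44 mol/L.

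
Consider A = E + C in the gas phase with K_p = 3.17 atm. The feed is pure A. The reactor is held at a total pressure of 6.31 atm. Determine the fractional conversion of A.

Let X = conversion of A (basis 1 mol A); extent of reaction ξ = X.
At extent ξ: n_A = 1 − X; n_E = X; n_C = X.
Summing: n_T = 1 + X.
y_i = n_i/n_T, p_i = y_i·P. K_p = p_E p_C / (p_A).
This yields a degree-2 equation in X; solving on (0,1), X = 0.578.

X = 0.578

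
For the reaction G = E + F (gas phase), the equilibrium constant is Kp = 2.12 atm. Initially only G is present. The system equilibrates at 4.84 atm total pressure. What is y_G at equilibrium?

Take 1 mol G as basis and let X be its fractional conversion, so ξ = X.
Species balance: n_G = 1 − X; n_E = X; n_F = X.
Summing: n_T = 1 + X.
y_i = n_i/n_T, p_i = y_i·P. Kp = p_E p_F / (p_G).
Equating to 2.12 atm and solving on 0 < X < 1: X = 0.552.
Then n_G = 0.448, n_T = 1.55, so y_G = 0.289.

y_G = 0.289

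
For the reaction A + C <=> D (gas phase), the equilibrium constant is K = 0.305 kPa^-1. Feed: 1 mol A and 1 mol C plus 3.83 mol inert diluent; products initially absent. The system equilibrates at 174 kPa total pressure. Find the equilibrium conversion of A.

X = 0.734

Take 1 mol A as basis and let X be its fractional conversion, so ξ = X.
At extent ξ: n_A = 1 − X; n_C = 1 − X; n_D = X; n_I = 3.83 (inert).
Summing: n_T = 5.83 − X.
Mole fractions y_i = n_i/n_T; K = p_D / (p_A p_C) with p_i = y_i·P.
Substituting and setting equal to 0.305 kPa^-1 gives a polynomial in X; the root in (0,1) is X = 0.734.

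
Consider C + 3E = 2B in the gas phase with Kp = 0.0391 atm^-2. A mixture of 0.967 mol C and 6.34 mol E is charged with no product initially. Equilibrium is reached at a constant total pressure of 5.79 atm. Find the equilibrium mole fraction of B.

Let X = conversion of C (basis 0.967 mol C); extent of reaction ξ = 0.967X.
Species balance: n_C = 0.967 − 0.967X; n_E = 6.34 − 2.9X; n_B = 1.93X.
n_T = Σnᵢ = 7.31 − 1.93X.
y_i = n_i/n_T, p_i = y_i·P. Kp = p_B^2 / (p_C p_E^3).
This yields a degree-4 equation in X; solving on (0,1), X = 0.596.
Then n_B = 1.15, n_T = 6.15, so y_B = 0.187.

y_B = 0.187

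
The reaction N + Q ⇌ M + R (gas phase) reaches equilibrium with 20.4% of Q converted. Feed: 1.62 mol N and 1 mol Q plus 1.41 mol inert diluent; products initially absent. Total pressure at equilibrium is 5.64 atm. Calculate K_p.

K_p = 0.0369

Let X = conversion of Q (basis 1 mol Q); extent of reaction ξ = X.
Moles: n_N = 1.62 − X; n_Q = 1 − X; n_M = X; n_R = X; n_I = 1.41 (inert).
n_T stays at 4.03 (no change in mole number).
At X = 0.204: n_N = 1.42, n_Q = 0.796, n_M = 0.204, n_R = 0.204, n_T = 4.03.
p_i = (n_i/n_T)·P. K_p = p_M p_R / (p_N p_Q) = 0.0369.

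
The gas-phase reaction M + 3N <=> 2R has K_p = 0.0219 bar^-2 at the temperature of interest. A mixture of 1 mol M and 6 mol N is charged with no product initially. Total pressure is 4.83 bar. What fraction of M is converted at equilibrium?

Take 1 mol M as basis and let X be its fractional conversion, so ξ = X.
Mole table: n_M = 1 − X; n_N = 6 − 3X; n_R = 2X.
Total moles n_T = 7 − 2X.
Mole fractions y_i = n_i/n_T; K_p = p_R^2 / (p_M p_N^3) with p_i = y_i·P.
Substituting and setting equal to 0.0219 bar^-2 gives a polynomial in X; the root in (0,1) is X = 0.441.

X = 0.441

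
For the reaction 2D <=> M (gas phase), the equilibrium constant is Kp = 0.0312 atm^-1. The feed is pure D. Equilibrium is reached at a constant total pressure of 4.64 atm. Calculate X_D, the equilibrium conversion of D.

X = 0.204

Take 1 mol D as basis and let X be its fractional conversion, so ξ = 0.5X.
Species balance: n_D = 1 − X; n_M = 0.5X.
Summing: n_T = 1 − 0.5X.
Mole fractions y_i = n_i/n_T; Kp = p_M / (p_D^2) with p_i = y_i·P.
This yields a degree-2 equation in X; solving on (0,1), X = 0.204.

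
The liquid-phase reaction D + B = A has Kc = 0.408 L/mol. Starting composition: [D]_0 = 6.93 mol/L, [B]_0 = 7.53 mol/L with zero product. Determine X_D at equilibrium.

X = 0.586

Let X = conversion of D; extent ξ = 6.93·X mol/L.
Concentrations: [D] = 6.93 − 6.93X; [B] = 7.53 − 6.93X; [A] = 6.93X.
Kc = [A] / ([D] [B]).
This equals 0.408 at X = 0.586 (the root in 0 < X < 1).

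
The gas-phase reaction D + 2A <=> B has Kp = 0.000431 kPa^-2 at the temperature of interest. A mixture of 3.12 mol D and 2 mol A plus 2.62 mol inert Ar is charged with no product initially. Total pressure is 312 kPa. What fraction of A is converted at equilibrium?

X = 0.732

Take 2 mol A as basis and let X be its fractional conversion, so ξ = X.
Mole table: n_D = 3.12 − X; n_A = 2 − 2X; n_B = X; n_I = 2.62 (inert).
Summing: n_T = 7.74 − 2X.
y_i = n_i/n_T, p_i = y_i·P. Kp = p_B / (p_D p_A^2).
This yields a degree-3 equation in X; solving on (0,1), X = 0.732.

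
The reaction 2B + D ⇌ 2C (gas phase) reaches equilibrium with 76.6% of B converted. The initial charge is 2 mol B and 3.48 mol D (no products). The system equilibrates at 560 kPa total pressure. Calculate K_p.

K_p = 0.0332 kPa^-1

Take 2 mol B as basis and let X be its fractional conversion, so ξ = X.
Mole table: n_B = 2 − 2X; n_D = 3.48 − X; n_C = 2X.
Summing: n_T = 5.48 − X.
At X = 0.766: n_B = 0.468, n_D = 2.71, n_C = 1.53, n_T = 4.71.
p_i = (n_i/n_T)·P. K_p = p_C^2 / (p_B^2 p_D) = 0.0332 kPa^-1.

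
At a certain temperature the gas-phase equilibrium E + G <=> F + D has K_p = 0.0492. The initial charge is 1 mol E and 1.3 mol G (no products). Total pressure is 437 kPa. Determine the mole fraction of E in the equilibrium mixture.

y_E = 0.345

Basis: 1 mol E initially; let X = conversion of E. Extent ξ = X.
At extent ξ: n_E = 1 − X; n_G = 1.3 − X; n_F = X; n_D = X.
n_T stays at 2.3 (no change in mole number).
Mole fractions y_i = n_i/n_T; K_p = p_F p_D / (p_E p_G) with p_i = y_i·P.
Substituting and setting equal to 0.0492 gives a polynomial in X; the root in (0,1) is X = 0.207.
Then n_E = 0.793, n_T = 2.3, so y_E = 0.345.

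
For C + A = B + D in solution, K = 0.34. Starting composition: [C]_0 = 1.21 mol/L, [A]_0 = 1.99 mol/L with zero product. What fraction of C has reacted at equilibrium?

Let X = conversion of C; extent ξ = 1.21·X mol/L.
Concentrations: [C] = 1.21 − 1.21X; [A] = 1.99 − 1.21X; [B] = 1.21X; [D] = 1.21X.
K = [B] [D] / ([C] [A]).
Equating to 0.34: the physical root is X = 0.464.

X = 0.464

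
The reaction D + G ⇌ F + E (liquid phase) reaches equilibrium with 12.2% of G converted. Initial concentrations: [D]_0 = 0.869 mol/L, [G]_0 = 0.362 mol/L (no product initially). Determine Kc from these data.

Let X = conversion of G.
Concentrations: [D] = 0.869 − 0.362X; [G] = 0.362 − 0.362X; [F] = 0.362X; [E] = 0.362X.
At X = 0.122: [D] = 0.825, [G] = 0.318, [F] = 0.0442, [E] = 0.0442.
Kc = [F] [E] / ([D] [G]) = 0.00744.

Kc = 0.00744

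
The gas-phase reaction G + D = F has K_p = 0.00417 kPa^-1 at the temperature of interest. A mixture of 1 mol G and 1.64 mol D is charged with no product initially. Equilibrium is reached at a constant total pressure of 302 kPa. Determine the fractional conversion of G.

Basis: 1 mol G initially; let X = conversion of G. Extent ξ = X.
Mole table: n_G = 1 − X; n_D = 1.64 − X; n_F = X.
Summing: n_T = 2.64 − X.
With p_i = (n_i/n_T)P, K_p = p_F / (p_G p_D).
Setting this equal to 0.00417 kPa^-1 and taking the physical root (0 < X < 1) gives X = 0.410.

X = 0.410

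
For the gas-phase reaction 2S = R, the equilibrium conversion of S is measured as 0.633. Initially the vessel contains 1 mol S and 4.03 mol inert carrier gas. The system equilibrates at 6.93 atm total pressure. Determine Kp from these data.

Basis: 1 mol S initially; let X = conversion of S. Extent ξ = 0.5X.
Mole table: n_S = 1 − X; n_R = 0.5X; n_I = 4.03 (inert).
Total moles n_T = 5.03 − 0.5X.
At X = 0.633: n_S = 0.367, n_R = 0.317, n_T = 4.71.
p_i = (n_i/n_T)·P. Kp = p_R / (p_S^2) = 1.6 atm^-1.

Kp = 1.6 atm^-1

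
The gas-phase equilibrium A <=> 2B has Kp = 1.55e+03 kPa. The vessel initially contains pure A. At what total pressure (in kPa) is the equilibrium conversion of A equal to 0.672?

Let X = conversion of A (basis 1 mol A); extent of reaction ξ = X.
Moles: n_A = 1 − X; n_B = 2X.
n_T = Σnᵢ = 1 + X.
Kp = p_B^2 / (p_A) with p_i = (n_i/n_T)·P.
At X = 0.672: the mole-fraction product g(X) = Π y_i^ν_i = 3.294. Since Kp = g(X)·P^{1}, P = (Kp/g)^(1/1) = (1.55e+03/3.294)^(1/1) = 471 kPa.

P = 471 kPa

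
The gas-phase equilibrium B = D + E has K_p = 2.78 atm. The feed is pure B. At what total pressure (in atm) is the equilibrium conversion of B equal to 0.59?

P = 5.21 atm

Take 1 mol B as basis and let X be its fractional conversion, so ξ = X.
Mole table: n_B = 1 − X; n_D = X; n_E = X.
Summing: n_T = 1 + X.
K_p = p_D p_E / (p_B) with p_i = (n_i/n_T)·P.
At X = 0.59: the mole-fraction product g(X) = Π y_i^ν_i = 0.534. Since K_p = g(X)·P^{1}, P = (K_p/g)^(1/1) = (2.78/0.534)^(1/1) = 5.21 atm.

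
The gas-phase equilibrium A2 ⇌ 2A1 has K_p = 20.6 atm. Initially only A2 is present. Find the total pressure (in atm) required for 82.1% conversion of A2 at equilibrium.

Take 1 mol A2 as basis and let X be its fractional conversion, so ξ = X.
Moles: n_A2 = 1 − X; n_A1 = 2X.
n_T = Σnᵢ = 1 + X.
K_p = p_A1^2 / (p_A2) with p_i = (n_i/n_T)·P.
At X = 0.821: the mole-fraction product g(X) = Π y_i^ν_i = 8.271. Since K_p = g(X)·P^{1}, P = (K_p/g)^(1/1) = (20.6/8.271)^(1/1) = 2.49 atm.

P = 2.49 atm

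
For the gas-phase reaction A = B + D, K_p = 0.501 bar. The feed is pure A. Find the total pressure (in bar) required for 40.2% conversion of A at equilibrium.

P = 2.6 bar

Basis: 1 mol A initially; let X = conversion of A. Extent ξ = X.
Moles: n_A = 1 − X; n_B = X; n_D = X.
Summing: n_T = 1 + X.
K_p = p_B p_D / (p_A) with p_i = (n_i/n_T)·P.
At X = 0.402: the mole-fraction product g(X) = Π y_i^ν_i = 0.1928. Since K_p = g(X)·P^{1}, P = (K_p/g)^(1/1) = (0.501/0.1928)^(1/1) = 2.6 bar.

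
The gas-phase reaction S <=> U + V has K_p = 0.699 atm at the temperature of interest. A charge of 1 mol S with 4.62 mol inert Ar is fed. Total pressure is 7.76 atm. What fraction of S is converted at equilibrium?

Take 1 mol S as basis and let X be its fractional conversion, so ξ = X.
Mole table: n_S = 1 − X; n_U = X; n_V = X; n_I = 4.62 (inert).
Summing: n_T = 5.62 + X.
Mole fractions y_i = n_i/n_T; K_p = p_U p_V / (p_S) with p_i = y_i·P.
Setting this equal to 0.699 atm and taking the physical root (0 < X < 1) gives X = 0.517.

X = 0.517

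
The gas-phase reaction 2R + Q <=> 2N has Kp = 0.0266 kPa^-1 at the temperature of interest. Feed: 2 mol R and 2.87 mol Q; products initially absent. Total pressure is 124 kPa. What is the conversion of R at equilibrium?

X = 0.570

Basis: 2 mol R initially; let X = conversion of R. Extent ξ = X.
At extent ξ: n_R = 2 − 2X; n_Q = 2.87 − X; n_N = 2X.
n_T = Σnᵢ = 4.87 − X.
y_i = n_i/n_T, p_i = y_i·P. Kp = p_N^2 / (p_R^2 p_Q).
This yields a degree-3 equation in X; solving on (0,1), X = 0.570.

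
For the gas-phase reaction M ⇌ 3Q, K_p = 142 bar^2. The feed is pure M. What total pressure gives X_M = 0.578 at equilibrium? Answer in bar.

Let X = conversion of M (basis 1 mol M); extent of reaction ξ = X.
At extent ξ: n_M = 1 − X; n_Q = 3X.
Summing: n_T = 1 + 2X.
K_p = p_Q^3 / (p_M) with p_i = (n_i/n_T)·P.
At X = 0.578: the mole-fraction product g(X) = Π y_i^ν_i = 2.658. Since K_p = g(X)·P^{2}, P = (K_p/g)^(1/2) = (142/2.658)^(1/2) = 7.31 bar.

P = 7.31 bar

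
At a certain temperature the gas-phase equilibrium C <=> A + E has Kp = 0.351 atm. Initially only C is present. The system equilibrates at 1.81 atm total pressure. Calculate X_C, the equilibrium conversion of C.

X = 0.403

Take 1 mol C as basis and let X be its fractional conversion, so ξ = X.
Moles: n_C = 1 − X; n_A = X; n_E = X.
Total moles n_T = 1 + X.
With p_i = (n_i/n_T)P, Kp = p_A p_E / (p_C).
Setting this equal to 0.351 atm and taking the physical root (0 < X < 1) gives X = 0.403.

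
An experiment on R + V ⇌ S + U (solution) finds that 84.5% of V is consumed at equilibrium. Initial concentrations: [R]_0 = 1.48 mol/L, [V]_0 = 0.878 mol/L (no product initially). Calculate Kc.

Let X = conversion of V.
Concentrations: [R] = 1.48 − 0.878X; [V] = 0.878 − 0.878X; [S] = 0.878X; [U] = 0.878X.
At X = 0.845: [R] = 0.738, [V] = 0.136, [S] = 0.742, [U] = 0.742.
Kc = [S] [U] / ([R] [V]) = 5.48.

Kc = 5.48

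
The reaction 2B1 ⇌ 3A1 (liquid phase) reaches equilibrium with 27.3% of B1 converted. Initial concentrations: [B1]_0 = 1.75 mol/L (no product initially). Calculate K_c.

K_c = 0.227 mol/L

Let X = conversion of B1.
Concentrations: [B1] = 1.75 − 1.75X; [A1] = 2.62X.
At X = 0.273: [B1] = 1.27, [A1] = 0.717.
K_c = [A1]^3 / ([B1]^2) = 0.227 mol/L.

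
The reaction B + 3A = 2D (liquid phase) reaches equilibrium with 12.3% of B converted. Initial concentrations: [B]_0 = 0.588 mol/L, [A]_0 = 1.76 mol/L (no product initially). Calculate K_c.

K_c = 0.011 (mol/L)^-2

Let X = conversion of B.
Concentrations: [B] = 0.588 − 0.588X; [A] = 1.76 − 1.76X; [D] = 1.18X.
At X = 0.123: [B] = 0.516, [A] = 1.54, [D] = 0.145.
K_c = [D]^2 / ([B] [A]^3) = 0.011 (mol/L)^-2.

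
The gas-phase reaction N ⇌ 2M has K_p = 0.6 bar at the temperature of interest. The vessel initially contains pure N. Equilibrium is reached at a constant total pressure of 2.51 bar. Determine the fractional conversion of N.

Let X = conversion of N (basis 1 mol N); extent of reaction ξ = X.
Species balance: n_N = 1 − X; n_M = 2X.
n_T = Σnᵢ = 1 + X.
y_i = n_i/n_T, p_i = y_i·P. K_p = p_M^2 / (p_N).
Substituting and setting equal to 0.6 bar gives a polynomial in X; the root in (0,1) is X = 0.237.

X = 0.237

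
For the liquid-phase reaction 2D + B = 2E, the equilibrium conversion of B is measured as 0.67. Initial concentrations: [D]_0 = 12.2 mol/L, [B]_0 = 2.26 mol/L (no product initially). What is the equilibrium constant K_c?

Let X = conversion of B.
Concentrations: [D] = 12.2 − 4.52X; [B] = 2.26 − 2.26X; [E] = 4.52X.
At X = 0.67: [D] = 9.17, [B] = 0.746, [E] = 3.03.
K_c = [E]^2 / ([D]^2 [B]) = 0.146 L/mol.

K_c = 0.146 L/mol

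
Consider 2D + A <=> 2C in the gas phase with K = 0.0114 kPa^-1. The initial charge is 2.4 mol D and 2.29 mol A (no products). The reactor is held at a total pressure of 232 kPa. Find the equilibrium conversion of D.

X = 0.511

Let X = conversion of D (basis 2.4 mol D); extent of reaction ξ = 1.2X.
At extent ξ: n_D = 2.4 − 2.4X; n_A = 2.29 − 1.2X; n_C = 2.4X.
n_T = Σnᵢ = 4.69 − 1.2X.
y_i = n_i/n_T, p_i = y_i·P. K = p_C^2 / (p_D^2 p_A).
Setting this equal to 0.0114 kPa^-1 and taking the physical root (0 < X < 1) gives X = 0.511.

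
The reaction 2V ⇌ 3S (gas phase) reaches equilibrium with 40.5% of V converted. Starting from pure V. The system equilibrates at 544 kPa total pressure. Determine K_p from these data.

Take 1 mol V as basis and let X be its fractional conversion, so ξ = 0.5X.
Moles: n_V = 1 − X; n_S = 1.5X.
Total moles n_T = 1 + 0.5X.
At X = 0.405: n_V = 0.595, n_S = 0.608, n_T = 1.2.
p_i = (n_i/n_T)·P. K_p = p_S^3 / (p_V^2) = 286 kPa.

K_p = 286 kPa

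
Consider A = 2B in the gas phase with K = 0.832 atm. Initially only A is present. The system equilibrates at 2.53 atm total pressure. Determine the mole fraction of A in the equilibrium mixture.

y_A = 0.568

Let X = conversion of A (basis 1 mol A); extent of reaction ξ = X.
At extent ξ: n_A = 1 − X; n_B = 2X.
Total moles n_T = 1 + X.
With p_i = (n_i/n_T)P, K = p_B^2 / (p_A).
Substituting and setting equal to 0.832 atm gives a polynomial in X; the root in (0,1) is X = 0.276.
Then n_A = 0.724, n_T = 1.28, so y_A = 0.568.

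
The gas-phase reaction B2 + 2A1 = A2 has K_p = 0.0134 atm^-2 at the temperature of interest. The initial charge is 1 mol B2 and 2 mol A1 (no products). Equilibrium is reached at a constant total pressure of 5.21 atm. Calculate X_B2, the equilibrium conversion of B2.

Basis: 1 mol B2 initially; let X = conversion of B2. Extent ξ = X.
Species balance: n_B2 = 1 − X; n_A1 = 2 − 2X; n_A2 = X.
n_T = Σnᵢ = 3 − 2X.
Mole fractions y_i = n_i/n_T; K_p = p_A2 / (p_B2 p_A1^2) with p_i = y_i·P.
This yields a degree-3 equation in X; solving on (0,1), X = 0.128.

X = 0.128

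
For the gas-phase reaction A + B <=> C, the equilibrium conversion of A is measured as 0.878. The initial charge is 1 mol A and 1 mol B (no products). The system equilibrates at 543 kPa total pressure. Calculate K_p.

Let X = conversion of A (basis 1 mol A); extent of reaction ξ = X.
Species balance: n_A = 1 − X; n_B = 1 − X; n_C = X.
Total moles n_T = 2 − X.
At X = 0.878: n_A = 0.122, n_B = 0.122, n_C = 0.878, n_T = 1.12.
p_i = (n_i/n_T)·P. K_p = p_C / (p_A p_B) = 0.122 kPa^-1.

K_p = 0.122 kPa^-1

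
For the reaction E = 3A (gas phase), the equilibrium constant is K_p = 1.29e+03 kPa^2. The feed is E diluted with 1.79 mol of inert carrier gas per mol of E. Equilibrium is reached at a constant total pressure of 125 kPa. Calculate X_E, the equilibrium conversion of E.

X = 0.291

Let X = conversion of E (basis 1 mol E); extent of reaction ξ = X.
Moles: n_E = 1 − X; n_A = 3X; n_I = 1.79 (inert).
Summing: n_T = 2.79 + 2X.
Mole fractions y_i = n_i/n_T; K_p = p_A^3 / (p_E) with p_i = y_i·P.
Equating to 1.29e+03 kPa^2 and solving on 0 < X < 1: X = 0.291.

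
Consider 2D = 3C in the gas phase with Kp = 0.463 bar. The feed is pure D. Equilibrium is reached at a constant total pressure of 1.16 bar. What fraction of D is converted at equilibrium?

Let X = conversion of D (basis 1 mol D); extent of reaction ξ = 0.5X.
Species balance: n_D = 1 − X; n_C = 1.5X.
n_T = Σnᵢ = 1 + 0.5X.
Mole fractions y_i = n_i/n_T; Kp = p_C^3 / (p_D^2) with p_i = y_i·P.
Substituting and setting equal to 0.463 bar gives a polynomial in X; the root in (0,1) is X = 0.379.

X = 0.379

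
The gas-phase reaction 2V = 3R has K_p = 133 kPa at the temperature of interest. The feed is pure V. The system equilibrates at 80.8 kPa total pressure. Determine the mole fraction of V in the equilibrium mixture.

Take 1 mol V as basis and let X be its fractional conversion, so ξ = 0.5X.
Mole table: n_V = 1 − X; n_R = 1.5X.
Total moles n_T = 1 + 0.5X.
Mole fractions y_i = n_i/n_T; K_p = p_R^3 / (p_V^2) with p_i = y_i·P.
This yields a degree-3 equation in X; solving on (0,1), X = 0.521.
Then n_V = 0.479, n_T = 1.26, so y_V = 0.380.

y_V = 0.380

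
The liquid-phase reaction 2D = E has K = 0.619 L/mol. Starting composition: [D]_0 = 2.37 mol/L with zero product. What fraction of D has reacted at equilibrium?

X = 0.562

Let X = conversion of D; extent ξ = 2.37X/2 mol/L.
Concentrations: [D] = 2.37 − 2.37X; [E] = 1.19X.
K = [E] / ([D]^2).
Solving K = 0.619 for X ∈ (0,1): X = 0.562.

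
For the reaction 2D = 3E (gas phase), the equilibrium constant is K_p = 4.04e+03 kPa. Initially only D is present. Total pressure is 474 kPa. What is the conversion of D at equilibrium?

X = 0.689

Basis: 1 mol D initially; let X = conversion of D. Extent ξ = 0.5X.
At extent ξ: n_D = 1 − X; n_E = 1.5X.
Summing: n_T = 1 + 0.5X.
With p_i = (n_i/n_T)P, K_p = p_E^3 / (p_D^2).
Setting this equal to 4.04e+03 kPa and taking the physical root (0 < X < 1) gives X = 0.689.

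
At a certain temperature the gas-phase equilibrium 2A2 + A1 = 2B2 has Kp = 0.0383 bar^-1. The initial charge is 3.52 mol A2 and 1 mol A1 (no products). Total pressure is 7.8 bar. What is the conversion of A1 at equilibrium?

X = 0.318

Basis: 1 mol A1 initially; let X = conversion of A1. Extent ξ = X.
Species balance: n_A2 = 3.52 − 2X; n_A1 = 1 − X; n_B2 = 2X.
Summing: n_T = 4.52 − X.
Mole fractions y_i = n_i/n_T; Kp = p_B2^2 / (p_A2^2 p_A1) with p_i = y_i·P.
Substituting and setting equal to 0.0383 bar^-1 gives a polynomial in X; the root in (0,1) is X = 0.318.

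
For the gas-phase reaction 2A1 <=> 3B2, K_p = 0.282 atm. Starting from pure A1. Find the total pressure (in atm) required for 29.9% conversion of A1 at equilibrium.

Take 1 mol A1 as basis and let X be its fractional conversion, so ξ = 0.5X.
Mole table: n_A1 = 1 − X; n_B2 = 1.5X.
Total moles n_T = 1 + 0.5X.
K_p = p_B2^3 / (p_A1^2) with p_i = (n_i/n_T)·P.
At X = 0.299: the mole-fraction product g(X) = Π y_i^ν_i = 0.1597. Since K_p = g(X)·P^{1}, P = (K_p/g)^(1/1) = (0.282/0.1597)^(1/1) = 1.77 atm.

P = 1.77 atm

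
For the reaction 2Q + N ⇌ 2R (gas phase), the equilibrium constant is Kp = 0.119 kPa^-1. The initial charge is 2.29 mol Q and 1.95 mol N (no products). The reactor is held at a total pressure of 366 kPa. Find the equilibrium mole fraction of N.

Basis: 2.29 mol Q initially; let X = conversion of Q. Extent ξ = 1.15X.
Moles: n_Q = 2.29 − 2.29X; n_N = 1.95 − 1.15X; n_R = 2.29X.
Summing: n_T = 4.24 − 1.15X.
With p_i = (n_i/n_T)P, Kp = p_R^2 / (p_Q^2 p_N).
This yields a degree-3 equation in X; solving on (0,1), X = 0.787.
Then n_N = 1.05, n_T = 3.34, so y_N = 0.314.

y_N = 0.314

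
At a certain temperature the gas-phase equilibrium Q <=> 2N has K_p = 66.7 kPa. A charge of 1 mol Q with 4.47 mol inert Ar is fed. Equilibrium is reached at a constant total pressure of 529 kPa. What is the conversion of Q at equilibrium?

X = 0.346

Basis: 1 mol Q initially; let X = conversion of Q. Extent ξ = X.
Moles: n_Q = 1 − X; n_N = 2X; n_I = 4.47 (inert).
Total moles n_T = 5.47 + X.
With p_i = (n_i/n_T)P, K_p = p_N^2 / (p_Q).
Setting this equal to 66.7 kPa and taking the physical root (0 < X < 1) gives X = 0.346.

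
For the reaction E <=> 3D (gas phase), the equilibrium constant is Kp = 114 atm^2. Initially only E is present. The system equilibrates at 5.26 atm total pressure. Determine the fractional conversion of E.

Basis: 1 mol E initially; let X = conversion of E. Extent ξ = X.
Moles: n_E = 1 − X; n_D = 3X.
Summing: n_T = 1 + 2X.
With p_i = (n_i/n_T)P, Kp = p_D^3 / (p_E).
Substituting and setting equal to 114 atm^2 gives a polynomial in X; the root in (0,1) is X = 0.655.

X = 0.655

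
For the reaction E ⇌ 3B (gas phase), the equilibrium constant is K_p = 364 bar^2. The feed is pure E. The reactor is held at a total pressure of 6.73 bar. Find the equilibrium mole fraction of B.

Take 1 mol E as basis and let X be its fractional conversion, so ξ = X.
Moles: n_E = 1 − X; n_B = 3X.
n_T = Σnᵢ = 1 + 2X.
With p_i = (n_i/n_T)P, K_p = p_B^3 / (p_E).
Equating to 364 bar^2 and solving on 0 < X < 1: X = 0.765.
Then n_B = 2.3, n_T = 2.53, so y_B = 0.907.

y_B = 0.907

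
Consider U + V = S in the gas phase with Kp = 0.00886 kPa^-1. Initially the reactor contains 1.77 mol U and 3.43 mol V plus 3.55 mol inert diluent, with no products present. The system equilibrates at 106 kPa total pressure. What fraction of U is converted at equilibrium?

X = 0.252

Let X = conversion of U (basis 1.77 mol U); extent of reaction ξ = 1.77X.
Moles: n_U = 1.77 − 1.77X; n_V = 3.43 − 1.77X; n_S = 1.77X; n_I = 3.55 (inert).
Summing: n_T = 8.75 − 1.77X.
With p_i = (n_i/n_T)P, Kp = p_S / (p_U p_V).
Substituting and setting equal to 0.00886 kPa^-1 gives a polynomial in X; the root in (0,1) is X = 0.252.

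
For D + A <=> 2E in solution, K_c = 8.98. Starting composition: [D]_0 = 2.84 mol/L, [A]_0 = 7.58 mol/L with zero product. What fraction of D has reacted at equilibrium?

Let X = conversion of D; extent ξ = 2.84·X mol/L.
Concentrations: [D] = 2.84 − 2.84X; [A] = 7.58 − 2.84X; [E] = 5.68X.
K_c = [E]^2 / ([D] [A]).
This equals 8.98 at X = 0.832 (the root in 0 < X < 1).

X = 0.832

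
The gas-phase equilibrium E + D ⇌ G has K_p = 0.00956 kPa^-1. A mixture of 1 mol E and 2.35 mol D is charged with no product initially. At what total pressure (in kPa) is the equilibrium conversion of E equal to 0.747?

Let X = conversion of E (basis 1 mol E); extent of reaction ξ = X.
Mole table: n_E = 1 − X; n_D = 2.35 − X; n_G = X.
n_T = Σnᵢ = 3.35 − X.
K_p = p_G / (p_E p_D) with p_i = (n_i/n_T)·P.
At X = 0.747: the mole-fraction product g(X) = Π y_i^ν_i = 4.794. Since K_p = g(X)·P^{-1}, P = (g/K_p)^(1/1) = (4.794/0.00956)^(1/1) = 502 kPa.

P = 502 kPa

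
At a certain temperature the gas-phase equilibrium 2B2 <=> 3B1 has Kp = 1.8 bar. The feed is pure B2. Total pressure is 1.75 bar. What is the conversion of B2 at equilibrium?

Basis: 1 mol B2 initially; let X = conversion of B2. Extent ξ = 0.5X.
Mole table: n_B2 = 1 − X; n_B1 = 1.5X.
Total moles n_T = 1 + 0.5X.
With p_i = (n_i/n_T)P, Kp = p_B1^3 / (p_B2^2).
This yields a degree-3 equation in X; solving on (0,1), X = 0.472.

X = 0.472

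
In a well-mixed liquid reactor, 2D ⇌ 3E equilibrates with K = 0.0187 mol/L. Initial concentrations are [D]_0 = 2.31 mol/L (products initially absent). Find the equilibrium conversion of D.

Let X = conversion of D; extent ξ = 2.31X/2 mol/L.
Concentrations: [D] = 2.31 − 2.31X; [E] = 3.46X.
K = [E]^3 / ([D]^2).
Equating to 0.0187 mol/L: the physical root is X = 0.123.

X = 0.123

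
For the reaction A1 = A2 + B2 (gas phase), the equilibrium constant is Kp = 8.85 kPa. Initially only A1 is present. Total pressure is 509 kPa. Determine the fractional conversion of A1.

Take 1 mol A1 as basis and let X be its fractional conversion, so ξ = X.
Mole table: n_A1 = 1 − X; n_A2 = X; n_B2 = X.
n_T = Σnᵢ = 1 + X.
y_i = n_i/n_T, p_i = y_i·P. Kp = p_A2 p_B2 / (p_A1).
Equating to 8.85 kPa and solving on 0 < X < 1: X = 0.131.

X = 0.131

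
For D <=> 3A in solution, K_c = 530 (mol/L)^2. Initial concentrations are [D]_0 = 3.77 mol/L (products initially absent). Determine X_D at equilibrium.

X = 0.725

Let X = conversion of D; extent ξ = 3.77·X mol/L.
Concentrations: [D] = 3.77 − 3.77X; [A] = 11.3X.
K_c = [A]^3 / ([D]).
This equals 530 at X = 0.725 (the root in 0 < X < 1).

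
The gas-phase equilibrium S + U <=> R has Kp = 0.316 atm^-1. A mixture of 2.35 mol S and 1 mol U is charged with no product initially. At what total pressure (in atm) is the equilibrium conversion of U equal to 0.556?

Take 1 mol U as basis and let X be its fractional conversion, so ξ = X.
At extent ξ: n_S = 2.35 − X; n_U = 1 − X; n_R = X.
Total moles n_T = 3.35 − X.
Kp = p_R / (p_S p_U) with p_i = (n_i/n_T)·P.
At X = 0.556: the mole-fraction product g(X) = Π y_i^ν_i = 1.95. Since Kp = g(X)·P^{-1}, P = (g/Kp)^(1/1) = (1.95/0.316)^(1/1) = 6.17 atm.

P = 6.17 atm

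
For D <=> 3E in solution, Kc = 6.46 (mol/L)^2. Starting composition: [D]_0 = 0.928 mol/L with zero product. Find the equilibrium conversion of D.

X = 0.513

Let X = conversion of D; extent ξ = 0.928·X mol/L.
Concentrations: [D] = 0.928 − 0.928X; [E] = 2.78X.
Kc = [E]^3 / ([D]).
Solving Kc = 6.46 for X ∈ (0,1): X = 0.513.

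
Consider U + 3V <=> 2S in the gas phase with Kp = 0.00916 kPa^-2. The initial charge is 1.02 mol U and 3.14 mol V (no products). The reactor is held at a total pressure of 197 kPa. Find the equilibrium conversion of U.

X = 0.817

Take 1.02 mol U as basis and let X be its fractional conversion, so ξ = 1.02X.
Species balance: n_U = 1.02 − 1.02X; n_V = 3.14 − 3.06X; n_S = 2.04X.
Summing: n_T = 4.16 − 2.04X.
With p_i = (n_i/n_T)P, Kp = p_S^2 / (p_U p_V^3).
This yields a degree-4 equation in X; solving on (0,1), X = 0.817.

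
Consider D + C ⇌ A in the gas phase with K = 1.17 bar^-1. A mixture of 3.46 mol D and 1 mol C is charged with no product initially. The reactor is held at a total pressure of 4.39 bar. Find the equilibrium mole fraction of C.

Take 1 mol C as basis and let X be its fractional conversion, so ξ = X.
Mole table: n_D = 3.46 − X; n_C = 1 − X; n_A = X.
Total moles n_T = 4.46 − X.
With p_i = (n_i/n_T)P, K = p_A / (p_D p_C).
This yields a degree-2 equation in X; solving on (0,1), X = 0.789.
Then n_C = 0.211, n_T = 3.67, so y_C = 0.058.

y_C = 0.058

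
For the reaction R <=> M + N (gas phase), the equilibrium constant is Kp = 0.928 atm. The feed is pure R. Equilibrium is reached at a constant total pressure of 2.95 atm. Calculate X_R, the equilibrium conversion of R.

X = 0.489

Basis: 1 mol R initially; let X = conversion of R. Extent ξ = X.
Moles: n_R = 1 − X; n_M = X; n_N = X.
Summing: n_T = 1 + X.
y_i = n_i/n_T, p_i = y_i·P. Kp = p_M p_N / (p_R).
Substituting and setting equal to 0.928 atm gives a polynomial in X; the root in (0,1) is X = 0.489.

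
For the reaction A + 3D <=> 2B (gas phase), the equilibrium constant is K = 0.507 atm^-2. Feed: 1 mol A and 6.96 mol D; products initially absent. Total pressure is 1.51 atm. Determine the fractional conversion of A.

X = 0.595

Take 1 mol A as basis and let X be its fractional conversion, so ξ = X.
Mole table: n_A = 1 − X; n_D = 6.96 − 3X; n_B = 2X.
Total moles n_T = 7.96 − 2X.
With p_i = (n_i/n_T)P, K = p_B^2 / (p_A p_D^3).
This yields a degree-4 equation in X; solving on (0,1), X = 0.595.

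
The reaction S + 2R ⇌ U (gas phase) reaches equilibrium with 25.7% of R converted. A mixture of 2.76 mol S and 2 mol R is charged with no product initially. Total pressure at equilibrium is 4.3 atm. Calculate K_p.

K_p = 0.0453 atm^-2

Let X = conversion of R (basis 2 mol R); extent of reaction ξ = X.
At extent ξ: n_S = 2.76 − X; n_R = 2 − 2X; n_U = X.
n_T = Σnᵢ = 4.76 − 2X.
At X = 0.257: n_S = 2.5, n_R = 1.49, n_U = 0.257, n_T = 4.25.
p_i = (n_i/n_T)·P. K_p = p_U / (p_S p_R^2) = 0.0453 atm^-2.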